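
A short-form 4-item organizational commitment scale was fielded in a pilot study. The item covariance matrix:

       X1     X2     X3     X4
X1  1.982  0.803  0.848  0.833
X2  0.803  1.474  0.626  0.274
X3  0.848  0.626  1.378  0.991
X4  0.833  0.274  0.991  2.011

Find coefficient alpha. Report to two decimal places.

ΣVar(i) = 1.982 + 1.474 + 1.378 + 2.011 = 6.845
Sum of off-diagonal covariances = 4.375
σ²_total = 6.845 + 2 × 4.375 = 15.595
α = (k/(k−1))·(1 − ΣVar(i)/σ²_total) = (4/3)·(1 − 6.845/15.595) = 0.75

α = 0.75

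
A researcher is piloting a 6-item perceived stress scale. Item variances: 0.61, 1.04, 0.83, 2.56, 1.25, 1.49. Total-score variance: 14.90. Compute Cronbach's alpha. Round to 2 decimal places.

sum of item variances = 0.61 + 1.04 + 0.83 + 2.56 + 1.25 + 1.49 = 7.78
α = (k/(k−1))·(1 − sum of item variances/σ²_T) = (6/5)·(1 − 7.78/14.90) = 0.57

α = 0.57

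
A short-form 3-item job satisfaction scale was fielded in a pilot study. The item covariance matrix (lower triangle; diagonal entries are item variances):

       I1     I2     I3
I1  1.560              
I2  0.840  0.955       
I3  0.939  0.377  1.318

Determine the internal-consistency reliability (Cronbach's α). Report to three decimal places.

α = 0.794

ΣVar(i) = 1.560 + 0.955 + 1.318 = 3.833
Sum of the distinct covariances = 2.156
σ²_total = 3.833 + 2 × 2.156 = 8.145
α = (k/(k−1))·(1 − ΣVar(i)/σ²_total) = (3/2)·(1 − 3.833/8.145) = 0.794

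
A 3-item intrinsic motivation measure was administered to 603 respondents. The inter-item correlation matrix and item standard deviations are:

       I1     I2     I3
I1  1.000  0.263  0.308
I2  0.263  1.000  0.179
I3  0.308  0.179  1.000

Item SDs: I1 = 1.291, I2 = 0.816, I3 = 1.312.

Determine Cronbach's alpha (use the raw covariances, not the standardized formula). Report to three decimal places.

Σσ²ᵢ = 1.291² + 0.816² + 1.312² = 4.0539
Covariances σ_ij = r_ij · s_i · s_j:
  σ(I1,I2) = 0.263 × 1.291 × 0.816 = 0.2771
  σ(I1,I3) = 0.308 × 1.291 × 1.312 = 0.5217
  σ(I2,I3) = 0.179 × 0.816 × 1.312 = 0.1916
σ²_T = Σσ²ᵢ + 2·Σσ_ij = 4.0539 + 2 × 0.9904 = 6.0347
α = (3/2)·(1 − 4.0539/6.0347) = 0.492

Cronbach's alpha = 0.492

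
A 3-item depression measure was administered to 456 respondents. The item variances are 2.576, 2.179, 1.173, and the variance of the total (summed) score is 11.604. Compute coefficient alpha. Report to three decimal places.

coefficient alpha = 0.734

Σσᵢ² = 2.576 + 2.179 + 1.173 = 5.928
α = (k/(k−1))·(1 − Σσᵢ²/Var(T)) = (3/2)·(1 − 5.928/11.604) = 0.734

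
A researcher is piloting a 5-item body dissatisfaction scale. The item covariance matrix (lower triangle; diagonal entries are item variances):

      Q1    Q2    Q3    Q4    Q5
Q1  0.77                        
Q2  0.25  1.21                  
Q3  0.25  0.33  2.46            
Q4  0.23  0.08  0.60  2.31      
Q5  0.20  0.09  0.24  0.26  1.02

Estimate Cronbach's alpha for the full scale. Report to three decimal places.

sum of item variances = 0.77 + 1.21 + 2.46 + 2.31 + 1.02 = 7.77
Σ_{i<j} σ_ij = 2.53
σ²_T = 7.77 + 2 × 2.53 = 12.83
α = (k/(k−1))·(1 − sum of item variances/σ²_T) = (5/4)·(1 − 7.77/12.83) = 0.493

Cronbach's alpha = 0.493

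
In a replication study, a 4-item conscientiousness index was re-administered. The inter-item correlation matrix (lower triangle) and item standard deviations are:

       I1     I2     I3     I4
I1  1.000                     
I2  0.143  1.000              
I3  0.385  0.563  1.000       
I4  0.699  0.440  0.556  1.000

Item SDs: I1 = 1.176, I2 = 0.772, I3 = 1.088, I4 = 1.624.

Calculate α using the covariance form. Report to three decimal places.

Σσ²ᵢ = 1.176² + 0.772² + 1.088² + 1.624² = 5.8001
Covariances σ_ij = r_ij · s_i · s_j:
  σ(I1,I2) = 0.143 × 1.176 × 0.772 = 0.1298
  σ(I1,I3) = 0.385 × 1.176 × 1.088 = 0.4926
  σ(I1,I4) = 0.699 × 1.176 × 1.624 = 1.3350
  σ(I2,I3) = 0.563 × 0.772 × 1.088 = 0.4729
  σ(I2,I4) = 0.440 × 0.772 × 1.624 = 0.5516
  σ(I3,I4) = 0.556 × 1.088 × 1.624 = 0.9824
σ²_T = Σσ²ᵢ + 2·Σσ_ij = 5.8001 + 2 × 3.9643 = 13.7287
α = (4/3)·(1 − 5.8001/13.7287) = 0.770

α = 0.770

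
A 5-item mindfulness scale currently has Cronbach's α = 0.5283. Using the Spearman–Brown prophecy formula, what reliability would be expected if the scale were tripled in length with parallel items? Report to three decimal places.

predicted reliability = 0.771

Length factor m = 3
α' = m·α / (1 + (m−1)·α)
   = 3 × 0.5283 / (1 + (3 − 1) × 0.5283)
   = 1.5849 / 2.0566 = 0.771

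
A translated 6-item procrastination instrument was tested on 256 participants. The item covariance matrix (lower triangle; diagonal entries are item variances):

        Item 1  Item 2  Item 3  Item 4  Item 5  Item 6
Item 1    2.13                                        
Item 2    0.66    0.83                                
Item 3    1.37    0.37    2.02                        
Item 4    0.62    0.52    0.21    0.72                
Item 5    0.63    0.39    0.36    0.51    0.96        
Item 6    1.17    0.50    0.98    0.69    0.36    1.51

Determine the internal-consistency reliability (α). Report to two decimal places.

α = 0.83

sum of item variances = 2.13 + 0.83 + 2.02 + 0.72 + 0.96 + 1.51 = 8.17
Sum of off-diagonal covariances = 9.34
total variance = 8.17 + 2 × 9.34 = 26.85
α = (k/(k−1))·(1 − sum of item variances/total variance) = (6/5)·(1 − 8.17/26.85) = 0.83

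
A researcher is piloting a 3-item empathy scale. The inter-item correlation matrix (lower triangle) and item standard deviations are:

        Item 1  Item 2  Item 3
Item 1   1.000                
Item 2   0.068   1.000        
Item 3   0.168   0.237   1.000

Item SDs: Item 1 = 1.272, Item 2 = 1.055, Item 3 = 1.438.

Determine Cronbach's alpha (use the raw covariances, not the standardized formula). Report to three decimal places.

Cronbach's alpha = 0.360

Σσ²ᵢ = 1.272² + 1.055² + 1.438² = 4.7989
Covariances σ_ij = r_ij · s_i · s_j:
  σ(Item 1,Item 2) = 0.068 × 1.272 × 1.055 = 0.0913
  σ(Item 1,Item 3) = 0.168 × 1.272 × 1.438 = 0.3073
  σ(Item 2,Item 3) = 0.237 × 1.055 × 1.438 = 0.3596
σ²_T = Σσ²ᵢ + 2·Σσ_ij = 4.7989 + 2 × 0.7582 = 6.3153
α = (3/2)·(1 − 4.7989/6.3153) = 0.360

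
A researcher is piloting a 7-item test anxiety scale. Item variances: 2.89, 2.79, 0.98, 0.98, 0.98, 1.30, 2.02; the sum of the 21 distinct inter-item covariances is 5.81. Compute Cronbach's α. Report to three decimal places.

sum of item variances = 2.89 + 2.79 + 0.98 + 0.98 + 0.98 + 1.30 + 2.02 = 11.94
Sum of distinct covariances = 5.81
σ²_total = sum of item variances + 2·Σcov = 11.94 + 2 × 5.81 = 23.56
α = (7/6)·(1 − 11.94/23.56) = 0.575

α = 0.575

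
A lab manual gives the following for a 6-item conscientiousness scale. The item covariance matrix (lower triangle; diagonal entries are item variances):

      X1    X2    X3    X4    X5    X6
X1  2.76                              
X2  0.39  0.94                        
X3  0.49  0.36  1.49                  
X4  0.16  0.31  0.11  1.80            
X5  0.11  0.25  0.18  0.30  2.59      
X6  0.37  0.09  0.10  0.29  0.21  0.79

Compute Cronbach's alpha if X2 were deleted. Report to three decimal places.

Remaining items: X1, X3, X4, X5, X6 (k = 5).
ΣVar(i) = 2.76 + 1.49 + 1.80 + 2.59 + 0.79 = 9.43
Var(T) = 9.43 + 2 × 2.32 = 14.07
α (item deleted) = (5/4)·(1 − 9.43/14.07) = 0.412

α = 0.412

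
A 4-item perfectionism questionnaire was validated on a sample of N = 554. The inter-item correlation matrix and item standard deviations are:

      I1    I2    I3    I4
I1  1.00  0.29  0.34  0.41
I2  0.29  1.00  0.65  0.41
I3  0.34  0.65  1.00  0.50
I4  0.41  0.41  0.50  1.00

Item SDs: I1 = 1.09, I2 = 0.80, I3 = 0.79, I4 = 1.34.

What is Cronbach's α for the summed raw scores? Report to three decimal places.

Σσ²ᵢ = 1.09² + 0.80² + 0.79² + 1.34² = 4.2478
Covariances σ_ij = r_ij · s_i · s_j:
  σ(I1,I2) = 0.29 × 1.09 × 0.80 = 0.2529
  σ(I1,I3) = 0.34 × 1.09 × 0.79 = 0.2928
  σ(I1,I4) = 0.41 × 1.09 × 1.34 = 0.5988
  σ(I2,I3) = 0.65 × 0.80 × 0.79 = 0.4108
  σ(I2,I4) = 0.41 × 0.80 × 1.34 = 0.4395
  σ(I3,I4) = 0.50 × 0.79 × 1.34 = 0.5293
σ²_T = Σσ²ᵢ + 2·Σσ_ij = 4.2478 + 2 × 2.5241 = 9.2960
α = (4/3)·(1 − 4.2478/9.2960) = 0.724

Cronbach's α = 0.724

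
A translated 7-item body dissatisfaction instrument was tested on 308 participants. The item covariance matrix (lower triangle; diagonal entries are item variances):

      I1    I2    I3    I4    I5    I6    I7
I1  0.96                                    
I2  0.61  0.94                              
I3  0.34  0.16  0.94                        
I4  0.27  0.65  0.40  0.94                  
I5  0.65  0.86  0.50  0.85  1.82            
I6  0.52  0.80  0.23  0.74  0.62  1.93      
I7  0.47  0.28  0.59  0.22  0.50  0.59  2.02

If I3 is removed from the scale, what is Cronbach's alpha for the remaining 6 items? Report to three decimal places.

Remaining items: I1, I2, I4, I5, I6, I7 (k = 6).
Σσᵢ² = 0.96 + 0.94 + 0.94 + 1.82 + 1.93 + 2.02 = 8.61
Var(T) = 8.61 + 2 × 8.63 = 25.87
α (item deleted) = (6/5)·(1 − 8.61/25.87) = 0.801

α = 0.801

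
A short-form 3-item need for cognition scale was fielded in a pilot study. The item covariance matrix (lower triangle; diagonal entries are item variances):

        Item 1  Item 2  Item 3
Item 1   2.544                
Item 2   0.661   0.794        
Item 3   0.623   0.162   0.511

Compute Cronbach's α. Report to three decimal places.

ΣVar(i) = 2.544 + 0.794 + 0.511 = 3.849
Sum of off-diagonal covariances = 1.446
σ²_total = 3.849 + 2 × 1.446 = 6.741
α = (k/(k−1))·(1 − ΣVar(i)/σ²_total) = (3/2)·(1 − 3.849/6.741) = 0.644

Cronbach's α = 0.644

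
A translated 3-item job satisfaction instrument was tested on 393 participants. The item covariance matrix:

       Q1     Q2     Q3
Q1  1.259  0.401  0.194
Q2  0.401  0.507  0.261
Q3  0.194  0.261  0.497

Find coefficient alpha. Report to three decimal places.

Σσᵢ² = 1.259 + 0.507 + 0.497 = 2.263
Σ_{i<j} σ_ij = 0.856
total variance = 2.263 + 2 × 0.856 = 3.975
α = (k/(k−1))·(1 − Σσᵢ²/total variance) = (3/2)·(1 − 2.263/3.975) = 0.646

α = 0.646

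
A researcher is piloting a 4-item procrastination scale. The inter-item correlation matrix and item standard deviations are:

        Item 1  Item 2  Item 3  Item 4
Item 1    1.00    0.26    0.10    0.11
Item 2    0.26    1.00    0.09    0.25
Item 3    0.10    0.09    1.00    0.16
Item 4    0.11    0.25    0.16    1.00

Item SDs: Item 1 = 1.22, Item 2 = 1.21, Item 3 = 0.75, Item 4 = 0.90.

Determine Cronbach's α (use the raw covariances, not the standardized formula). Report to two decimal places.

Cronbach's α = 0.44

Σσ²ᵢ = 1.22² + 1.21² + 0.75² + 0.90² = 4.3250
Covariances σ_ij = r_ij · s_i · s_j:
  σ(Item 1,Item 2) = 0.26 × 1.22 × 1.21 = 0.3838
  σ(Item 1,Item 3) = 0.10 × 1.22 × 0.75 = 0.0915
  σ(Item 1,Item 4) = 0.11 × 1.22 × 0.90 = 0.1208
  σ(Item 2,Item 3) = 0.09 × 1.21 × 0.75 = 0.0817
  σ(Item 2,Item 4) = 0.25 × 1.21 × 0.90 = 0.2722
  σ(Item 3,Item 4) = 0.16 × 0.75 × 0.90 = 0.1080
σ²_T = Σσ²ᵢ + 2·Σσ_ij = 4.3250 + 2 × 1.0580 = 6.4410
α = (4/3)·(1 − 4.3250/6.4410) = 0.44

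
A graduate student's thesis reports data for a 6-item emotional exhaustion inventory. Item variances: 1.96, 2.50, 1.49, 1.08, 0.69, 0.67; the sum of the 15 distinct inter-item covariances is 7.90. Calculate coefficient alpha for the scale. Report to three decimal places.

Σσᵢ² = 1.96 + 2.50 + 1.49 + 1.08 + 0.69 + 0.67 = 8.39
Sum of distinct covariances = 7.90
total variance = Σσᵢ² + 2·Σcov = 8.39 + 2 × 7.90 = 24.19
α = (6/5)·(1 − 8.39/24.19) = 0.784

coefficient alpha = 0.784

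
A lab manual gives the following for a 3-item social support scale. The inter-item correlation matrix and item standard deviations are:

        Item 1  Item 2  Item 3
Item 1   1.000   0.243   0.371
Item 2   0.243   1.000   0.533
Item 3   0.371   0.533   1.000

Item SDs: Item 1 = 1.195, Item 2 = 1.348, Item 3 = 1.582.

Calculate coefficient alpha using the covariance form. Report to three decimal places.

coefficient alpha = 0.655

Σσ²ᵢ = 1.195² + 1.348² + 1.582² = 5.7479
Covariances σ_ij = r_ij · s_i · s_j:
  σ(Item 1,Item 2) = 0.243 × 1.195 × 1.348 = 0.3914
  σ(Item 1,Item 3) = 0.371 × 1.195 × 1.582 = 0.7014
  σ(Item 2,Item 3) = 0.533 × 1.348 × 1.582 = 1.1366
σ²_T = Σσ²ᵢ + 2·Σσ_ij = 5.7479 + 2 × 2.2294 = 10.2067
α = (3/2)·(1 − 5.7479/10.2067) = 0.655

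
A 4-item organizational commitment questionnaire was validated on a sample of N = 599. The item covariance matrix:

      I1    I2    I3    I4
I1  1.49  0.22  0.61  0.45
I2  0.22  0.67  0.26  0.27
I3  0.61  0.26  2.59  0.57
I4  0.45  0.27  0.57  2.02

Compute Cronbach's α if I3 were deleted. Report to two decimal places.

Cronbach's α = 0.47

Remaining items: I1, I2, I4 (k = 3).
sum of item variances = 1.49 + 0.67 + 2.02 = 4.18
σ²_T = 4.18 + 2 × 0.94 = 6.06
α (item deleted) = (3/2)·(1 − 4.18/6.06) = 0.47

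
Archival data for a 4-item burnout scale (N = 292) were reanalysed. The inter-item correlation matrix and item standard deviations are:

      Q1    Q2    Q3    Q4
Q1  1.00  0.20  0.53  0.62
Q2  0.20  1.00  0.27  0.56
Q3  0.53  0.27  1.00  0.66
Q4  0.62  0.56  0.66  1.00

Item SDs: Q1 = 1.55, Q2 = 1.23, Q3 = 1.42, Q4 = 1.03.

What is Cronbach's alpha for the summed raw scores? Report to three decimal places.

α = 0.763

Σσ²ᵢ = 1.55² + 1.23² + 1.42² + 1.03² = 6.9927
Covariances σ_ij = r_ij · s_i · s_j:
  σ(Q1,Q2) = 0.20 × 1.55 × 1.23 = 0.3813
  σ(Q1,Q3) = 0.53 × 1.55 × 1.42 = 1.1665
  σ(Q1,Q4) = 0.62 × 1.55 × 1.03 = 0.9898
  σ(Q2,Q3) = 0.27 × 1.23 × 1.42 = 0.4716
  σ(Q2,Q4) = 0.56 × 1.23 × 1.03 = 0.7095
  σ(Q3,Q4) = 0.66 × 1.42 × 1.03 = 0.9653
σ²_T = Σσ²ᵢ + 2·Σσ_ij = 6.9927 + 2 × 4.6840 = 16.3607
α = (4/3)·(1 − 6.9927/16.3607) = 0.763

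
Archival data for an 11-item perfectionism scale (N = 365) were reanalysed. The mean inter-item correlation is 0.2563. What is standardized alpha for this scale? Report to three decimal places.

Standardized α = k·r̄ / (1 + (k−1)·r̄) = 11 × 0.2563 / (1 + 10 × 0.2563)
  = 2.8193 / 3.5630 = 0.791

standardized alpha = 0.791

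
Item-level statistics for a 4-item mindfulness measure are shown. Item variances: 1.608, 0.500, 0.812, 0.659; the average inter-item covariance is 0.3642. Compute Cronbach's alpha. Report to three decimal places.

α = 0.733

sum of item variances = 1.608 + 0.500 + 0.812 + 0.659 = 3.579
Sum of the 6 distinct covariances = 6 × 0.3642 = 2.1852
σ²_T = sum of item variances + 2·Σcov = 3.579 + 2 × 2.1852 = 7.9494
α = (4/3)·(1 − 3.579/7.9494) = 0.733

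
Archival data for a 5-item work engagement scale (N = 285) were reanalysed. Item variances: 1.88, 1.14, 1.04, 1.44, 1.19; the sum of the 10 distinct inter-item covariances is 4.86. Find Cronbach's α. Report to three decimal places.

ΣVar(i) = 1.88 + 1.14 + 1.04 + 1.44 + 1.19 = 6.69
Sum of distinct covariances = 4.86
σ²_T = ΣVar(i) + 2·Σcov = 6.69 + 2 × 4.86 = 16.41
α = (5/4)·(1 − 6.69/16.41) = 0.740

α = 0.740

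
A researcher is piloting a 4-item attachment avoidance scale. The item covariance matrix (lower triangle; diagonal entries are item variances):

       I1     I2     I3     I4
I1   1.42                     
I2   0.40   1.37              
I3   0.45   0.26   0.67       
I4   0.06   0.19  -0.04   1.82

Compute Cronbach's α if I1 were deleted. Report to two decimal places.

α = 0.26

Remaining items: I2, I3, I4 (k = 3).
Σσ²ᵢ = 1.37 + 0.67 + 1.82 = 3.86
total variance = 3.86 + 2 × 0.41 = 4.68
α (item deleted) = (3/2)·(1 − 3.86/4.68) = 0.26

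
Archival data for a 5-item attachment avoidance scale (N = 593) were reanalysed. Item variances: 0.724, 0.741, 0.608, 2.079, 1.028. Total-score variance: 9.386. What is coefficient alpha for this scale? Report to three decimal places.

coefficient alpha = 0.560

ΣVar(i) = 0.724 + 0.741 + 0.608 + 2.079 + 1.028 = 5.180
α = (k/(k−1))·(1 − ΣVar(i)/σ²_T) = (5/4)·(1 − 5.180/9.386) = 0.560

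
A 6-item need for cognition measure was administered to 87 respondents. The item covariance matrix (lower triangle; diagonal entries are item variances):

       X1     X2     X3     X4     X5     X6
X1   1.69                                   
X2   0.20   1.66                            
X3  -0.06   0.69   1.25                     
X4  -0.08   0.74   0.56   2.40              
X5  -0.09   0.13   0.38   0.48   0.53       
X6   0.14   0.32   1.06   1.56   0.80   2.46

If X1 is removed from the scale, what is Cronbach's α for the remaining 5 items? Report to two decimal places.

α = 0.77

Remaining items: X2, X3, X4, X5, X6 (k = 5).
Σσ²ᵢ = 1.66 + 1.25 + 2.40 + 0.53 + 2.46 = 8.30
total variance = 8.30 + 2 × 6.72 = 21.74
α (item deleted) = (5/4)·(1 − 8.30/21.74) = 0.77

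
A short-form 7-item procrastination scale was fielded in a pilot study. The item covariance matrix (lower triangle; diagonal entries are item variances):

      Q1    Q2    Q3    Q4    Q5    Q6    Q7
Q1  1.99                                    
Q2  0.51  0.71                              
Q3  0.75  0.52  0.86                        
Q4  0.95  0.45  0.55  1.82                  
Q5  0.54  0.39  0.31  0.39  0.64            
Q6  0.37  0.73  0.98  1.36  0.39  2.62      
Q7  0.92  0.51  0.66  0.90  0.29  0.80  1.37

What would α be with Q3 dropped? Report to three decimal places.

Remaining items: Q1, Q2, Q4, Q5, Q6, Q7 (k = 6).
sum of item variances = 1.99 + 0.71 + 1.82 + 0.64 + 2.62 + 1.37 = 9.15
σ²_total = 9.15 + 2 × 9.50 = 28.15
α (item deleted) = (6/5)·(1 − 9.15/28.15) = 0.810

α = 0.810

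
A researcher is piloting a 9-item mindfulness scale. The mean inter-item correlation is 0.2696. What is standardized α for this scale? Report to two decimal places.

α = 0.77

Standardized α = k·r̄ / (1 + (k−1)·r̄) = 9 × 0.2696 / (1 + 8 × 0.2696)
  = 2.4264 / 3.1568 = 0.77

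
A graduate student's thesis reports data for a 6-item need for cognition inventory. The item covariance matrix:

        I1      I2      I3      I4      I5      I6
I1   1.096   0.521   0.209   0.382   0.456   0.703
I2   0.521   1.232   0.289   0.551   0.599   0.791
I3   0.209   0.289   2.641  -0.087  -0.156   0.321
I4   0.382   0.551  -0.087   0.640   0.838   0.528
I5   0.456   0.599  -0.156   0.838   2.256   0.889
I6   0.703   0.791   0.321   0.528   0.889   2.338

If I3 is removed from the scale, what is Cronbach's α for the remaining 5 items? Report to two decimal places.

Remaining items: I1, I2, I4, I5, I6 (k = 5).
sum of item variances = 1.096 + 1.232 + 0.640 + 2.256 + 2.338 = 7.562
σ²_total = 7.562 + 2 × 6.258 = 20.078
α (item deleted) = (5/4)·(1 − 7.562/20.078) = 0.78

Cronbach's α = 0.78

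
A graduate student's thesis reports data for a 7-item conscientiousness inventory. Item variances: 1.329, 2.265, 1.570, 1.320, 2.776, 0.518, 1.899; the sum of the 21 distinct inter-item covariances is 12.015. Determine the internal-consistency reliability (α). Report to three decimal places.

α = 0.785

Σσ²ᵢ = 1.329 + 2.265 + 1.570 + 1.320 + 2.776 + 0.518 + 1.899 = 11.677
Sum of distinct covariances = 12.015
total variance = Σσ²ᵢ + 2·Σcov = 11.677 + 2 × 12.015 = 35.707
α = (7/6)·(1 − 11.677/35.707) = 0.785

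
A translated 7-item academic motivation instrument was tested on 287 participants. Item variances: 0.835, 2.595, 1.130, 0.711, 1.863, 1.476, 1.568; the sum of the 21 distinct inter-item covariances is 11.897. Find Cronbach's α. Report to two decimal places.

sum of item variances = 0.835 + 2.595 + 1.130 + 0.711 + 1.863 + 1.476 + 1.568 = 10.178
Sum of distinct covariances = 11.897
Var(T) = sum of item variances + 2·Σcov = 10.178 + 2 × 11.897 = 33.972
α = (7/6)·(1 − 10.178/33.972) = 0.82

Cronbach's α = 0.82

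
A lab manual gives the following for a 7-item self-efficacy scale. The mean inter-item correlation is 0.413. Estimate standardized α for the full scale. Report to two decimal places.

Standardized α = k·r̄ / (1 + (k−1)·r̄) = 7 × 0.413 / (1 + 6 × 0.413)
  = 2.8910 / 3.4780 = 0.83

standardized α = 0.83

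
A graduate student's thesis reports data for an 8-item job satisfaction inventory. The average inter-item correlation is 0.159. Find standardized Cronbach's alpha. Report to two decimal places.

Standardized α = k·r̄ / (1 + (k−1)·r̄) = 8 × 0.159 / (1 + 7 × 0.159)
  = 1.2720 / 2.1130 = 0.60

α = 0.60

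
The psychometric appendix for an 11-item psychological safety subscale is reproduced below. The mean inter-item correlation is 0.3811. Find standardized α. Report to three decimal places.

Standardized α = k·r̄ / (1 + (k−1)·r̄) = 11 × 0.3811 / (1 + 10 × 0.3811)
  = 4.1921 / 4.8110 = 0.871

standardized α = 0.871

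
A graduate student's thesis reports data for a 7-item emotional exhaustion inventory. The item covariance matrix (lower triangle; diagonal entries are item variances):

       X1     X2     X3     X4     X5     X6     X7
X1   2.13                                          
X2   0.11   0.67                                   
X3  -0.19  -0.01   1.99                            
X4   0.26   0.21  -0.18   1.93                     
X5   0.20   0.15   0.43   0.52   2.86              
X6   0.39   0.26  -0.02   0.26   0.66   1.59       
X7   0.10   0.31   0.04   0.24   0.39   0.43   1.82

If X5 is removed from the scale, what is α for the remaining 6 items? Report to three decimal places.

α = 0.365

Remaining items: X1, X2, X3, X4, X6, X7 (k = 6).
Σσ²ᵢ = 2.13 + 0.67 + 1.99 + 1.93 + 1.59 + 1.82 = 10.13
σ²_T = 10.13 + 2 × 2.21 = 14.55
α (item deleted) = (6/5)·(1 − 10.13/14.55) = 0.365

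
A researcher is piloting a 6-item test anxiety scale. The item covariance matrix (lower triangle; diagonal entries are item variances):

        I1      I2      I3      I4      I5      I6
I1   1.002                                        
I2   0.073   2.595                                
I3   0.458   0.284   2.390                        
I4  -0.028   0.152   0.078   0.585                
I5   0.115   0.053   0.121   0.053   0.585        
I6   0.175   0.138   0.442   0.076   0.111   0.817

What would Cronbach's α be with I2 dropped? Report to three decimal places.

Cronbach's α = 0.466

Remaining items: I1, I3, I4, I5, I6 (k = 5).
Σσ²ᵢ = 1.002 + 2.390 + 0.585 + 0.585 + 0.817 = 5.379
σ²_T = 5.379 + 2 × 1.601 = 8.581
α (item deleted) = (5/4)·(1 − 5.379/8.581) = 0.466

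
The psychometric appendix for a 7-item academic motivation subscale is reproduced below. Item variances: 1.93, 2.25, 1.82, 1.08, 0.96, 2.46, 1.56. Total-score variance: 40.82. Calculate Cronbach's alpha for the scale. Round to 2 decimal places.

α = 0.82

Σσᵢ² = 1.93 + 2.25 + 1.82 + 1.08 + 0.96 + 2.46 + 1.56 = 12.06
α = (k/(k−1))·(1 − Σσᵢ²/total variance) = (7/6)·(1 − 12.06/40.82) = 0.82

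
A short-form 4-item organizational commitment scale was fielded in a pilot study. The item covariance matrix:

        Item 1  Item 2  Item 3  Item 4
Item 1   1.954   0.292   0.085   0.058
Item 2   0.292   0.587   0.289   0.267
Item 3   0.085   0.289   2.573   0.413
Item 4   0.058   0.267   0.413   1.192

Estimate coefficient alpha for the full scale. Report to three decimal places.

coefficient alpha = 0.411

sum of item variances = 1.954 + 0.587 + 2.573 + 1.192 = 6.306
Σ_{i<j} σ_ij = 1.404
total variance = 6.306 + 2 × 1.404 = 9.114
α = (k/(k−1))·(1 − sum of item variances/total variance) = (4/3)·(1 − 6.306/9.114) = 0.411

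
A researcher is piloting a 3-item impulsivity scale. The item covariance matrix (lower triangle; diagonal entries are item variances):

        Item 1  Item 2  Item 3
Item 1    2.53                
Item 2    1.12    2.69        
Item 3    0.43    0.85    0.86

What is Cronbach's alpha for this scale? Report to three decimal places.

ΣVar(i) = 2.53 + 2.69 + 0.86 = 6.08
Σ_{i<j} σ_ij = 2.40
σ²_T = 6.08 + 2 × 2.40 = 10.88
α = (k/(k−1))·(1 − ΣVar(i)/σ²_T) = (3/2)·(1 − 6.08/10.88) = 0.662

α = 0.662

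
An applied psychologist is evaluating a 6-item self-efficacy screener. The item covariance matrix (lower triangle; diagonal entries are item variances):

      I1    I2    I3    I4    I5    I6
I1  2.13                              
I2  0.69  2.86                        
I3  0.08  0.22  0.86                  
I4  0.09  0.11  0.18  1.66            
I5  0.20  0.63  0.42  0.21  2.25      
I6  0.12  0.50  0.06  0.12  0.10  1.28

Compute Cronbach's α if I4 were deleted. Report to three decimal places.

Remaining items: I1, I2, I3, I5, I6 (k = 5).
Σσ²ᵢ = 2.13 + 2.86 + 0.86 + 2.25 + 1.28 = 9.38
Var(T) = 9.38 + 2 × 3.02 = 15.42
α (item deleted) = (5/4)·(1 − 9.38/15.42) = 0.490

α = 0.490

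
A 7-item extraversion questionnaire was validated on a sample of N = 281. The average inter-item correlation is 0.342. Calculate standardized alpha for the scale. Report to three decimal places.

standardized alpha = 0.784

Standardized α = k·r̄ / (1 + (k−1)·r̄) = 7 × 0.342 / (1 + 6 × 0.342)
  = 2.3940 / 3.0520 = 0.784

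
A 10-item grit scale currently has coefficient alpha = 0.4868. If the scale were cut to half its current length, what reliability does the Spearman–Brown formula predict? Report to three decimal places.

predicted reliability = 0.322

Length factor m = 1/2
α' = m·α / (1 − (1−m)·α)
   = 1/2 × 0.4868 / (1 − (1 − 1/2) × 0.4868)
   = 0.2434 / 0.7566 = 0.322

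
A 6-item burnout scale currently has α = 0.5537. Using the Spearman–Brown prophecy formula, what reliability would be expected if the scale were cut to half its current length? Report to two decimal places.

Length factor m = 1/2
α' = m·α / (1 − (1−m)·α)
   = 1/2 × 0.5537 / (1 − (1 − 1/2) × 0.5537)
   = 0.2768 / 0.7231 = 0.38

predicted reliability = 0.38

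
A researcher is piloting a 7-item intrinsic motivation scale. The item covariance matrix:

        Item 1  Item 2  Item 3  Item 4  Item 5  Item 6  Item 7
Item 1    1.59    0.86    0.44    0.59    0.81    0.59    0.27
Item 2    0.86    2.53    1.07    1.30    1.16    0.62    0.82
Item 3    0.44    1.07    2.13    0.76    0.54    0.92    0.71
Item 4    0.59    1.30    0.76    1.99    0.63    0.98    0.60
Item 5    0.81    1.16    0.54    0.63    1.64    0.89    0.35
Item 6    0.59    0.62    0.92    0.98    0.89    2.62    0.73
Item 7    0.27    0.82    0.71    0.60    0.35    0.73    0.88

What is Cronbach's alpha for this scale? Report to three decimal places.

Cronbach's alpha = 0.817

Σσ²ᵢ = 1.59 + 2.53 + 2.13 + 1.99 + 1.64 + 2.62 + 0.88 = 13.38
Sum of off-diagonal covariances = 15.64
Var(T) = 13.38 + 2 × 15.64 = 44.66
α = (k/(k−1))·(1 − Σσ²ᵢ/Var(T)) = (7/6)·(1 − 13.38/44.66) = 0.817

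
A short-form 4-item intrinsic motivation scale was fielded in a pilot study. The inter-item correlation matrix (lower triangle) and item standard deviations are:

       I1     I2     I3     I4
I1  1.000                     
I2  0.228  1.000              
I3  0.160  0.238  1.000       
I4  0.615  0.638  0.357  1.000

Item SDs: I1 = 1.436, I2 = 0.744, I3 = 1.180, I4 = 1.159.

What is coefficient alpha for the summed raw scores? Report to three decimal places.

α = 0.680

Σσ²ᵢ = 1.436² + 0.744² + 1.180² + 1.159² = 5.3513
Covariances σ_ij = r_ij · s_i · s_j:
  σ(I1,I2) = 0.228 × 1.436 × 0.744 = 0.2436
  σ(I1,I3) = 0.160 × 1.436 × 1.180 = 0.2711
  σ(I1,I4) = 0.615 × 1.436 × 1.159 = 1.0236
  σ(I2,I3) = 0.238 × 0.744 × 1.180 = 0.2089
  σ(I2,I4) = 0.638 × 0.744 × 1.159 = 0.5501
  σ(I3,I4) = 0.357 × 1.180 × 1.159 = 0.4882
σ²_T = Σσ²ᵢ + 2·Σσ_ij = 5.3513 + 2 × 2.7855 = 10.9223
α = (4/3)·(1 − 5.3513/10.9223) = 0.680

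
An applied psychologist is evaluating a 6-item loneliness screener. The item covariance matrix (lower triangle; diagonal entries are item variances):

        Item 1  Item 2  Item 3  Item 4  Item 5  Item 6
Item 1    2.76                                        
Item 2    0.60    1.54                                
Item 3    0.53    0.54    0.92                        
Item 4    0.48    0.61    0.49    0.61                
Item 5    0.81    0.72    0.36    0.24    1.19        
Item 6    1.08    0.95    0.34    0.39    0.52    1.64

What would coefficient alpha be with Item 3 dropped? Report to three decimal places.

α = 0.779

Remaining items: Item 1, Item 2, Item 4, Item 5, Item 6 (k = 5).
Σσᵢ² = 2.76 + 1.54 + 0.61 + 1.19 + 1.64 = 7.74
Var(T) = 7.74 + 2 × 6.40 = 20.54
α (item deleted) = (5/4)·(1 − 7.74/20.54) = 0.779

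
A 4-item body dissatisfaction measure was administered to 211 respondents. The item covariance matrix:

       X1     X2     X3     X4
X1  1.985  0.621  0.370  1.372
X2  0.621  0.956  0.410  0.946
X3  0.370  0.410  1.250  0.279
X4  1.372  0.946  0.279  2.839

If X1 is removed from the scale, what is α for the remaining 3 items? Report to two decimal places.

Remaining items: X2, X3, X4 (k = 3).
sum of item variances = 0.956 + 1.250 + 2.839 = 5.045
σ²_T = 5.045 + 2 × 1.635 = 8.315
α (item deleted) = (3/2)·(1 − 5.045/8.315) = 0.59

α = 0.59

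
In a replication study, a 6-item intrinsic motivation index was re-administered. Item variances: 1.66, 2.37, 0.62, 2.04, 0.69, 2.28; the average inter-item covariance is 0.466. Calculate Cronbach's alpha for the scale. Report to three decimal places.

α = 0.710

sum of item variances = 1.66 + 2.37 + 0.62 + 2.04 + 0.69 + 2.28 = 9.66
Sum of the 15 distinct covariances = 15 × 0.466 = 6.990
total variance = sum of item variances + 2·Σcov = 9.66 + 2 × 6.990 = 23.640
α = (6/5)·(1 − 9.66/23.640) = 0.710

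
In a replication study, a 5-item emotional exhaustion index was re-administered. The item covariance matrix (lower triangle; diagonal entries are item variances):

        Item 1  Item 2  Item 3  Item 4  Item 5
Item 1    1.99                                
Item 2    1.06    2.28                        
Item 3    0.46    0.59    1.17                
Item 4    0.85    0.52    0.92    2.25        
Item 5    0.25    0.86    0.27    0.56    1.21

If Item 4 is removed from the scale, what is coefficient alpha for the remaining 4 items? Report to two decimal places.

α = 0.68

Remaining items: Item 1, Item 2, Item 3, Item 5 (k = 4).
ΣVar(i) = 1.99 + 2.28 + 1.17 + 1.21 = 6.65
σ²_total = 6.65 + 2 × 3.49 = 13.63
α (item deleted) = (4/3)·(1 − 6.65/13.63) = 0.68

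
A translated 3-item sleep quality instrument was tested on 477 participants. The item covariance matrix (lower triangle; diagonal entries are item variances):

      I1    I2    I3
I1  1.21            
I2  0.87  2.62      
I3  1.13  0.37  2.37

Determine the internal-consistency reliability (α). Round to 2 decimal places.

Σσᵢ² = 1.21 + 2.62 + 2.37 = 6.20
Σ_{i<j} σ_ij = 2.37
total variance = 6.20 + 2 × 2.37 = 10.94
α = (k/(k−1))·(1 − Σσᵢ²/total variance) = (3/2)·(1 − 6.20/10.94) = 0.65

α = 0.65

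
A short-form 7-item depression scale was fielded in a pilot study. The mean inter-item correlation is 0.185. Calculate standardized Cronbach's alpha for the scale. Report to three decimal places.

standardized Cronbach's alpha = 0.614

Standardized α = k·r̄ / (1 + (k−1)·r̄) = 7 × 0.185 / (1 + 6 × 0.185)
  = 1.2950 / 2.1100 = 0.614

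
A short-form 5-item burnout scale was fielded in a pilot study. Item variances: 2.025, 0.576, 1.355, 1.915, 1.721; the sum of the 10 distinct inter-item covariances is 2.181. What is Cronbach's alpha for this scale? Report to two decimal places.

Cronbach's alpha = 0.46

Σσ²ᵢ = 2.025 + 0.576 + 1.355 + 1.915 + 1.721 = 7.592
Sum of distinct covariances = 2.181
Var(T) = Σσ²ᵢ + 2·Σcov = 7.592 + 2 × 2.181 = 11.954
α = (5/4)·(1 − 7.592/11.954) = 0.46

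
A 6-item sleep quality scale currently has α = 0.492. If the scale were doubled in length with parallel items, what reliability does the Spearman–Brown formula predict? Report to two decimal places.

Length factor m = 2
α' = m·α / (1 + (m−1)·α)
   = 2 × 0.492 / (1 + (2 − 1) × 0.492)
   = 0.9840 / 1.4920 = 0.66

predicted reliability = 0.66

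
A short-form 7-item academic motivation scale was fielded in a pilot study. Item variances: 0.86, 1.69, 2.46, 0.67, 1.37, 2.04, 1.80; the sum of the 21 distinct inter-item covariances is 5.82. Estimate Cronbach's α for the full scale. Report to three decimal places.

ΣVar(i) = 0.86 + 1.69 + 2.46 + 0.67 + 1.37 + 2.04 + 1.80 = 10.89
Sum of distinct covariances = 5.82
Var(T) = ΣVar(i) + 2·Σcov = 10.89 + 2 × 5.82 = 22.53
α = (7/6)·(1 − 10.89/22.53) = 0.603

Cronbach's α = 0.603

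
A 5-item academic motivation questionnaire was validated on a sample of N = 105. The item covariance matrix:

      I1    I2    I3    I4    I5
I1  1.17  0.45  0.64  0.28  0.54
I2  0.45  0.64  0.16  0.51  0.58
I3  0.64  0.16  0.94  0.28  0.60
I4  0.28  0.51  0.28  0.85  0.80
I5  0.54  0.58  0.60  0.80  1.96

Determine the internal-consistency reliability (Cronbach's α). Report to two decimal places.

Σσ²ᵢ = 1.17 + 0.64 + 0.94 + 0.85 + 1.96 = 5.56
Sum of off-diagonal covariances = 4.84
σ²_T = 5.56 + 2 × 4.84 = 15.24
α = (k/(k−1))·(1 − Σσ²ᵢ/σ²_T) = (5/4)·(1 − 5.56/15.24) = 0.79

α = 0.79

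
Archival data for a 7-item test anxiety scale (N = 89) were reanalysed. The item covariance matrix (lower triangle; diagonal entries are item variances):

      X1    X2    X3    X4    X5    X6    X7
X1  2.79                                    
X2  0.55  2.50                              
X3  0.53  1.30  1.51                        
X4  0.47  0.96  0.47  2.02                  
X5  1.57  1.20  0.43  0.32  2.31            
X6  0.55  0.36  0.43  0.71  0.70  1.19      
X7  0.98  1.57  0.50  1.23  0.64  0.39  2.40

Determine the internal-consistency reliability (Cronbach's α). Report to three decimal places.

sum of item variances = 2.79 + 2.50 + 1.51 + 2.02 + 2.31 + 1.19 + 2.40 = 14.72
Sum of off-diagonal covariances = 15.86
σ²_T = 14.72 + 2 × 15.86 = 46.44
α = (k/(k−1))·(1 − sum of item variances/σ²_T) = (7/6)·(1 − 14.72/46.44) = 0.797

Cronbach's α = 0.797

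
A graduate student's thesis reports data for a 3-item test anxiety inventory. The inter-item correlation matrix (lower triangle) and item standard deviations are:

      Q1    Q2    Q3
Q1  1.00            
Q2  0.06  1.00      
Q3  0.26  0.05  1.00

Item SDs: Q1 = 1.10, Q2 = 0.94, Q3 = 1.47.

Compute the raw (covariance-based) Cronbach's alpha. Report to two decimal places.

α = 0.31

Σσ²ᵢ = 1.10² + 0.94² + 1.47² = 4.2545
Covariances σ_ij = r_ij · s_i · s_j:
  σ(Q1,Q2) = 0.06 × 1.10 × 0.94 = 0.0620
  σ(Q1,Q3) = 0.26 × 1.10 × 1.47 = 0.4204
  σ(Q2,Q3) = 0.05 × 0.94 × 1.47 = 0.0691
σ²_T = Σσ²ᵢ + 2·Σσ_ij = 4.2545 + 2 × 0.5515 = 5.3575
α = (3/2)·(1 − 4.2545/5.3575) = 0.31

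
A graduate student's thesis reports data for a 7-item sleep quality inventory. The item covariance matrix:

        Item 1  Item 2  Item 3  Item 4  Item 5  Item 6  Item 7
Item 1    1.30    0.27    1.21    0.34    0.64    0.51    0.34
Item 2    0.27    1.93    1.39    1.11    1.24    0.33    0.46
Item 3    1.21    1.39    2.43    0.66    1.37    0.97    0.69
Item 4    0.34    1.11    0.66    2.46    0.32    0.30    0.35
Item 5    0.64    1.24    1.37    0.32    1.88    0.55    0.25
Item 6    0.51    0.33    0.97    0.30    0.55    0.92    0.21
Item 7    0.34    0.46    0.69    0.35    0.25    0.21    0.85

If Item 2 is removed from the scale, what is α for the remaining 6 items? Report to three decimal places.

α = 0.767

Remaining items: Item 1, Item 3, Item 4, Item 5, Item 6, Item 7 (k = 6).
sum of item variances = 1.30 + 2.43 + 2.46 + 1.88 + 0.92 + 0.85 = 9.84
σ²_T = 9.84 + 2 × 8.71 = 27.26
α (item deleted) = (6/5)·(1 − 9.84/27.26) = 0.767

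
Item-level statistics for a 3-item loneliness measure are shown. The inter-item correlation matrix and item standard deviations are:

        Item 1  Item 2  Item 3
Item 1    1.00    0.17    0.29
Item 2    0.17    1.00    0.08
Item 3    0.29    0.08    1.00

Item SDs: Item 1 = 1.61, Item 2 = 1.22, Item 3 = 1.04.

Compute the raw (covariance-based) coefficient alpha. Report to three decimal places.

α = 0.394

Σσ²ᵢ = 1.61² + 1.22² + 1.04² = 5.1621
Covariances σ_ij = r_ij · s_i · s_j:
  σ(Item 1,Item 2) = 0.17 × 1.61 × 1.22 = 0.3339
  σ(Item 1,Item 3) = 0.29 × 1.61 × 1.04 = 0.4856
  σ(Item 2,Item 3) = 0.08 × 1.22 × 1.04 = 0.1015
σ²_T = Σσ²ᵢ + 2·Σσ_ij = 5.1621 + 2 × 0.9210 = 7.0041
α = (3/2)·(1 − 5.1621/7.0041) = 0.394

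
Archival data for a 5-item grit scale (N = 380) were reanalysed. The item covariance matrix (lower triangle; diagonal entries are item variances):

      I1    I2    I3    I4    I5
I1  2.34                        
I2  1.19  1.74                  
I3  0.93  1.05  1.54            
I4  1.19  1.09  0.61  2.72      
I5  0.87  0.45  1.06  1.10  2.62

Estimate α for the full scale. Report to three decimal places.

α = 0.794

sum of item variances = 2.34 + 1.74 + 1.54 + 2.72 + 2.62 = 10.96
Sum of the distinct covariances = 9.54
σ²_T = 10.96 + 2 × 9.54 = 30.04
α = (k/(k−1))·(1 − sum of item variances/σ²_T) = (5/4)·(1 − 10.96/30.04) = 0.794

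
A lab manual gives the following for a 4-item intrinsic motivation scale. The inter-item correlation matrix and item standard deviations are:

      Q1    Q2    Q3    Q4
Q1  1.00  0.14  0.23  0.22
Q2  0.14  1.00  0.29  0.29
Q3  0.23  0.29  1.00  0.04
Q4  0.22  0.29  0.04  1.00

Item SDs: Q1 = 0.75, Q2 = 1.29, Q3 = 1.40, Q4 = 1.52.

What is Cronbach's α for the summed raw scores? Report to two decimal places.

Σσ²ᵢ = 0.75² + 1.29² + 1.40² + 1.52² = 6.4970
Covariances σ_ij = r_ij · s_i · s_j:
  σ(Q1,Q2) = 0.14 × 0.75 × 1.29 = 0.1355
  σ(Q1,Q3) = 0.23 × 0.75 × 1.40 = 0.2415
  σ(Q1,Q4) = 0.22 × 0.75 × 1.52 = 0.2508
  σ(Q2,Q3) = 0.29 × 1.29 × 1.40 = 0.5237
  σ(Q2,Q4) = 0.29 × 1.29 × 1.52 = 0.5686
  σ(Q3,Q4) = 0.04 × 1.40 × 1.52 = 0.0851
σ²_T = Σσ²ᵢ + 2·Σσ_ij = 6.4970 + 2 × 1.8052 = 10.1074
α = (4/3)·(1 − 6.4970/10.1074) = 0.48

Cronbach's α = 0.48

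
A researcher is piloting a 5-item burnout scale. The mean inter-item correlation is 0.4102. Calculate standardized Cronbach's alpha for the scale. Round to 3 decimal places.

Standardized α = k·r̄ / (1 + (k−1)·r̄) = 5 × 0.4102 / (1 + 4 × 0.4102)
  = 2.0510 / 2.6408 = 0.777

standardized Cronbach's alpha = 0.777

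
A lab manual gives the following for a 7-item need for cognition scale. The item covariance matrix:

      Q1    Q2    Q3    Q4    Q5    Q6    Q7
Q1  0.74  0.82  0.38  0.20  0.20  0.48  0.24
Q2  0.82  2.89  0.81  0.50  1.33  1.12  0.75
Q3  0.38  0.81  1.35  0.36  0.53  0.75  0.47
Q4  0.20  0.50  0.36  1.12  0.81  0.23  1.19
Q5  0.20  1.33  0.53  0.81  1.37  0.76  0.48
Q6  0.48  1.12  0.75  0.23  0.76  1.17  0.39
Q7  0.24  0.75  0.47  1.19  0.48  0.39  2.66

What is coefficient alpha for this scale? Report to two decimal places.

sum of item variances = 0.74 + 2.89 + 1.35 + 1.12 + 1.37 + 1.17 + 2.66 = 11.30
Σ_{i<j} σ_ij = 12.80
total variance = 11.30 + 2 × 12.80 = 36.90
α = (k/(k−1))·(1 − sum of item variances/total variance) = (7/6)·(1 − 11.30/36.90) = 0.81

α = 0.81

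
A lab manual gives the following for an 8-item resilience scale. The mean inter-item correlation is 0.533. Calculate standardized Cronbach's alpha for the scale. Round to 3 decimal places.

α = 0.901

Standardized α = k·r̄ / (1 + (k−1)·r̄) = 8 × 0.533 / (1 + 7 × 0.533)
  = 4.2640 / 4.7310 = 0.901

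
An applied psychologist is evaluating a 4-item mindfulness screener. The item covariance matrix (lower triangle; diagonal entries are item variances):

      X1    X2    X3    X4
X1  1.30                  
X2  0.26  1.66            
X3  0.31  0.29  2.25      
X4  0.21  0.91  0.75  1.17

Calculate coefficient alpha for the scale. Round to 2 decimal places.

ΣVar(i) = 1.30 + 1.66 + 2.25 + 1.17 = 6.38
Sum of the distinct covariances = 2.73
σ²_T = 6.38 + 2 × 2.73 = 11.84
α = (k/(k−1))·(1 − ΣVar(i)/σ²_T) = (4/3)·(1 − 6.38/11.84) = 0.61

coefficient alpha = 0.61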